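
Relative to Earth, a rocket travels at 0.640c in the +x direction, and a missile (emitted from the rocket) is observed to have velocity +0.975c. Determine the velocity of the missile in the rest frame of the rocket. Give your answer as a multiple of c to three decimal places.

Invert the composition law: u' = (u − v)/(1 − uv/c²).
u' = (0.975 − 0.640) / (1 − (0.975)(0.640)) = 0.3350/0.3760 = 0.8910.

+0.891c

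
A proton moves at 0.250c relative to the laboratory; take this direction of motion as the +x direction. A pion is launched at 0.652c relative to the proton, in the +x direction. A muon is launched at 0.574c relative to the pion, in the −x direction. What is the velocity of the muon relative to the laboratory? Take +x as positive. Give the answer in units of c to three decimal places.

+0.363c

Apply u = (u' + v)/(1 + u'v/c²) successively, working outward toward the laboratory.
Start: velocity of the proton relative to the laboratory = 0.2500c.
Compose with the pion (u' = 0.652 in the proton frame): u_1 = (0.652 + 0.250) / (1 + 0.652·0.250) = 0.9020/1.1630 = 0.7756.
Compose with the muon (u' = -0.574 in the pion frame): u_2 = (-0.574 + 0.776) / (1 + (-0.574)·0.776) = 0.2016/0.5548 = 0.3633.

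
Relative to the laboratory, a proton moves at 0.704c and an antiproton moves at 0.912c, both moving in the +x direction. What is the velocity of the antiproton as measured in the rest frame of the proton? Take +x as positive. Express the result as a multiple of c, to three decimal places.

+0.581c

β_A = 0.704, β_B = 0.912.
Transform to A's frame with the inverse velocity-addition law: u' = (u − v)/(1 − uv/c²), taking u = β_B and v = β_A.
u' = (0.912 − 0.704) / (1 − (0.704)(0.912)) = 0.2080/0.3580 = 0.5811.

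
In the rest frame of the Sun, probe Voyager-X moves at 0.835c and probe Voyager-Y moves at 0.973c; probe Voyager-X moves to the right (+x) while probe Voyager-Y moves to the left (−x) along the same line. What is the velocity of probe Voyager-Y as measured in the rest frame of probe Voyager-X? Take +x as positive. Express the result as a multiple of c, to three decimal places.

-0.998c

β_A = 0.835, β_B = -0.973.
Transform to A's frame with the inverse velocity-addition law: u' = (u − v)/(1 − uv/c²), taking u = β_B and v = β_A.
u' = (-0.973 − 0.835) / (1 − (0.835)(-0.973)) = -1.8080/1.8125 = -0.9975.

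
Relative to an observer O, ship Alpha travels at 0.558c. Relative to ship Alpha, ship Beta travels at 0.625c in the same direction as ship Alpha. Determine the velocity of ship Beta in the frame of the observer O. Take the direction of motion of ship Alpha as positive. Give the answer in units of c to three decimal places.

0.877c

With v = 0.558 and u' = 0.625 (in units of c),
u = (u' + v)/(1 + u'v/c²):
u = (0.625 + 0.558) / (1 + 0.625·0.558) = 1.1830/1.3487 = 0.8771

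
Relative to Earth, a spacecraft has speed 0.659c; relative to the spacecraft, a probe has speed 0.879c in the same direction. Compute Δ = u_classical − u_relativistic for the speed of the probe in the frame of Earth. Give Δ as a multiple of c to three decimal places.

Δ = 0.564c

Galilean: u_cl = 0.879 + 0.659 = 1.5380.
Relativistic: u_rel = (0.879 + 0.659) / (1 + 0.879·0.659) = 1.5380/1.5793 = 0.9739.
Δ = 1.5380 − 0.9739 = 0.5641.
(The classical prediction exceeds c; the relativistic result does not.)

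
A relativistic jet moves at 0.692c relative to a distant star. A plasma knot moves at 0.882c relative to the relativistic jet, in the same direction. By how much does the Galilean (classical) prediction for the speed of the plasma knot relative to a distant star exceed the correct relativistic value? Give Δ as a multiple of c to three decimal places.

Δ = 0.597c

Galilean: u_cl = 0.882 + 0.692 = 1.5740.
Relativistic: u_rel = (0.882 + 0.692) / (1 + 0.882·0.692) = 1.5740/1.6103 = 0.9774.
Δ = 1.5740 − 0.9774 = 0.5966.
(The classical prediction exceeds c; the relativistic result does not.)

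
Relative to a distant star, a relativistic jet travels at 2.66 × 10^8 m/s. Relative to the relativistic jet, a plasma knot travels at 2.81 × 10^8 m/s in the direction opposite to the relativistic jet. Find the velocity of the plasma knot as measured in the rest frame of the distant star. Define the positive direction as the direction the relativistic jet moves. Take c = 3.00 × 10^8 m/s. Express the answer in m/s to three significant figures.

-8.85 × 10^7 m/s

In units of c (dividing by 3.00 × 10^8 m/s): v = 0.887, u' = -0.937.
u = (u' + v)/(1 + u'v/c²):
u = (-0.937 + 0.887) / (1 + (-0.937)·0.887) = -0.0500/0.1695 = -0.2950
(Galilean addition would give -0.050c.)
Converting back: u = -0.2950 × 3.00 × 10^8 m/s.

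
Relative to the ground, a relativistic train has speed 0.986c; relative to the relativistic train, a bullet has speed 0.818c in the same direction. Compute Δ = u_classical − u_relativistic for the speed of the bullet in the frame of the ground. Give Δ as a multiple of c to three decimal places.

Δ = 0.805c

Galilean: u_cl = 0.818 + 0.986 = 1.8040.
Relativistic: u_rel = (0.818 + 0.986) / (1 + 0.818·0.986) = 1.8040/1.8065 = 0.9986.
Δ = 1.8040 − 0.9986 = 0.8054.
(The classical prediction exceeds c; the relativistic result does not.)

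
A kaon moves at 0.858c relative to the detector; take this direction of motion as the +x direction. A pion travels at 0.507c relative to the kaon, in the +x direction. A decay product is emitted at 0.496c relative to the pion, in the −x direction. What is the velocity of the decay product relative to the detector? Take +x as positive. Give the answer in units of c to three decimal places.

+0.862c

Apply u = (u' + v)/(1 + u'v/c²) successively, working outward toward the detector.
Start: velocity of the kaon relative to the detector = 0.8580c.
Compose with the pion (u' = 0.507 in the kaon frame): u_1 = (0.507 + 0.858) / (1 + 0.507·0.858) = 1.3650/1.4350 = 0.9512.
Compose with the decay product (u' = -0.496 in the pion frame): u_2 = (-0.496 + 0.951) / (1 + (-0.496)·0.951) = 0.4552/0.5282 = 0.8618.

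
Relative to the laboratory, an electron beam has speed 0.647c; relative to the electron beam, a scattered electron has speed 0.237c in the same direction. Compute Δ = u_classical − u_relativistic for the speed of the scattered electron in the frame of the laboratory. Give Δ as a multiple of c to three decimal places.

Galilean: u_cl = 0.237 + 0.647 = 0.8840.
Relativistic: u_rel = (0.237 + 0.647) / (1 + 0.237·0.647) = 0.8840/1.1533 = 0.7665.
Δ = 0.8840 − 0.7665 = 0.1175.

Δ = 0.118c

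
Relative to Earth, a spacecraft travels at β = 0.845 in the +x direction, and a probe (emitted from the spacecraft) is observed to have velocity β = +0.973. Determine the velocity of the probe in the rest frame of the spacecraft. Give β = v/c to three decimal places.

β = +0.720

Invert the composition law: u' = (u − v)/(1 − uv/c²).
u' = (0.973 − 0.845) / (1 − (0.973)(0.845)) = 0.1280/0.1778 = 0.7198.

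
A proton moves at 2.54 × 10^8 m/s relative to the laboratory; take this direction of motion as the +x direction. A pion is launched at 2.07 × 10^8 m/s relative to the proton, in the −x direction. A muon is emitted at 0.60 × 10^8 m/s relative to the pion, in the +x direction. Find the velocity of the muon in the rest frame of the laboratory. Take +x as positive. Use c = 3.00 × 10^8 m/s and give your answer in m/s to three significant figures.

+1.61 × 10^8 m/s

Apply u = (u' + v)/(1 + u'v/c²) successively, working outward toward the laboratory.
(Dividing each given speed by c = 3.00 × 10^8 m/s to work in units of c.)
Start: velocity of the proton relative to the laboratory = 0.8467c.
Compose with the pion (u' = -0.690 in the proton frame): u_1 = (-0.690 + 0.847) / (1 + (-0.690)·0.847) = 0.1567/0.4158 = 0.3768.
Compose with the muon (u' = 0.200 in the pion frame): u_2 = (0.200 + 0.377) / (1 + 0.200·0.377) = 0.5768/1.0754 = 0.5364.
So u = 0.5364 × 3.00 × 10^8 m/s.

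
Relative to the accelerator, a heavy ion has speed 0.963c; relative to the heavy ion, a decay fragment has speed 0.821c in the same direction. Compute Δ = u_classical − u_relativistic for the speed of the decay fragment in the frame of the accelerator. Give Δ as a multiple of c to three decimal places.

Galilean: u_cl = 0.821 + 0.963 = 1.7840.
Relativistic: u_rel = (0.821 + 0.963) / (1 + 0.821·0.963) = 1.7840/1.7906 = 0.9963.
Δ = 1.7840 − 0.9963 = 0.7877.
(The classical prediction exceeds c; the relativistic result does not.)

Δ = 0.788c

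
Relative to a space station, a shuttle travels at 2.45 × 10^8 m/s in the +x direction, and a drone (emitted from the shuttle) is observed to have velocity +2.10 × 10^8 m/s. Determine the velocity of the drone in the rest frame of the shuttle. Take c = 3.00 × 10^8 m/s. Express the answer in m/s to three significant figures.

-8.17 × 10^7 m/s

v = 0.817c, u = 0.700c.
Invert the composition law: u' = (u − v)/(1 − uv/c²).
u' = (0.700 − 0.817) / (1 − (0.700)(0.817)) = -0.1167/0.4283 = -0.2724.
u' = -0.2724 × 3.00 × 10^8 m/s.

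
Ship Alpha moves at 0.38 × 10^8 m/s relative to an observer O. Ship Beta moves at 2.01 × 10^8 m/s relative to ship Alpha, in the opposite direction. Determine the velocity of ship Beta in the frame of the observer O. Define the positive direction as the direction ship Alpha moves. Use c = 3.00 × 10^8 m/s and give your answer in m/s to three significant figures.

In units of c (dividing by 3.00 × 10^8 m/s): v = 0.127, u' = -0.670.
u = (u' + v)/(1 + u'v/c²):
u = (-0.670 + 0.127) / (1 + (-0.670)·0.127) = -0.5433/0.9151 = -0.5937
Converting back: u = -0.5937 × 3.00 × 10^8 m/s.

-1.78 × 10^8 m/s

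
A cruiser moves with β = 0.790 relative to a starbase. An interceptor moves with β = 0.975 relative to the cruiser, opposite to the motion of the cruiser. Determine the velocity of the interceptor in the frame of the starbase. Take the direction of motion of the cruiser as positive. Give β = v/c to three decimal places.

With v = 0.790 and u' = -0.975 (in units of c),
u = (u' + v)/(1 + u'v/c²):
u = (-0.975 + 0.790) / (1 + (-0.975)·0.790) = -0.1850/0.2298 = -0.8052

β = -0.805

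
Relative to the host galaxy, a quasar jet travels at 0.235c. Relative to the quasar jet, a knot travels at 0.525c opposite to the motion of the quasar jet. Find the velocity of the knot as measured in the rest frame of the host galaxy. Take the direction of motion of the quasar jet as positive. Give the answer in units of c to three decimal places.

With v = 0.235 and u' = -0.525 (in units of c),
u = (u' + v)/(1 + u'v/c²):
u = (-0.525 + 0.235) / (1 + (-0.525)·0.235) = -0.2900/0.8766 = -0.3308

-0.331c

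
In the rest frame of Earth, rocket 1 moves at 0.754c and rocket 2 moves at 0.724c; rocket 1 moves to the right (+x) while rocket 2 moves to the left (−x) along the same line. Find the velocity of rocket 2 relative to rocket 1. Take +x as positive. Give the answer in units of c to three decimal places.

-0.956c

β_A = 0.754, β_B = -0.724.
Transform to A's frame with the inverse velocity-addition law: u' = (u − v)/(1 − uv/c²), taking u = β_B and v = β_A.
u' = (-0.724 − 0.754) / (1 − (0.754)(-0.724)) = -1.4780/1.5459 = -0.9561.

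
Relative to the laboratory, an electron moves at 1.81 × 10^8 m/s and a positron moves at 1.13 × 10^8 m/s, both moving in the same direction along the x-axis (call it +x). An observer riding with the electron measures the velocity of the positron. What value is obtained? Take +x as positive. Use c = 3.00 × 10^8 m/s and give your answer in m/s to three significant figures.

β_A = 0.603, β_B = 0.377 (dividing each by c = 3.00 × 10^8 m/s).
Transform to A's frame with the inverse velocity-addition law: u' = (u − v)/(1 − uv/c²), taking u = β_B and v = β_A.
u' = (0.377 − 0.603) / (1 − (0.603)(0.377)) = -0.2267/0.7727 = -0.2933.
u' = -0.2933 × 3.00 × 10^8 m/s.

-8.80 × 10^7 m/s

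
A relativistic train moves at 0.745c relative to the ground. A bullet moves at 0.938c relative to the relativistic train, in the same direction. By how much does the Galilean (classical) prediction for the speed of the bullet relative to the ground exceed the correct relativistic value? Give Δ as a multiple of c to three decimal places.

Δ = 0.692c

Galilean: u_cl = 0.938 + 0.745 = 1.6830.
Relativistic: u_rel = (0.938 + 0.745) / (1 + 0.938·0.745) = 1.6830/1.6988 = 0.9907.
Δ = 1.6830 − 0.9907 = 0.6923.
(The classical prediction exceeds c; the relativistic result does not.)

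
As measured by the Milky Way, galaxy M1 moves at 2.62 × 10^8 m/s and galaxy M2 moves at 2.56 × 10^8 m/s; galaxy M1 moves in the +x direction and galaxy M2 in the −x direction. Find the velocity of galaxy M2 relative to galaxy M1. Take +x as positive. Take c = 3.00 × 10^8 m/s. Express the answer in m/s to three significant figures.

-2.97 × 10^8 m/s

β_A = 0.873, β_B = -0.853 (dividing each by c = 3.00 × 10^8 m/s).
Transform to A's frame with the inverse velocity-addition law: u' = (u − v)/(1 − uv/c²), taking u = β_B and v = β_A.
u' = (-0.853 − 0.873) / (1 − (0.873)(-0.853)) = -1.7267/1.7452 = -0.9894.
u' = -0.9894 × 3.00 × 10^8 m/s.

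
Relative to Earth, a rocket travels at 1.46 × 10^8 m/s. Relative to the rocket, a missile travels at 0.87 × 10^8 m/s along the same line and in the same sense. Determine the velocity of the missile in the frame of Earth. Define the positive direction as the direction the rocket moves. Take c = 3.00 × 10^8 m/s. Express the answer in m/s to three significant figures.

In units of c (dividing by 3.00 × 10^8 m/s): v = 0.487, u' = 0.290.
u = (u' + v)/(1 + u'v/c²):
u = (0.290 + 0.487) / (1 + 0.290·0.487) = 0.7767/1.1411 = 0.6806
Converting back: u = 0.6806 × 3.00 × 10^8 m/s.

2.04 × 10^8 m/s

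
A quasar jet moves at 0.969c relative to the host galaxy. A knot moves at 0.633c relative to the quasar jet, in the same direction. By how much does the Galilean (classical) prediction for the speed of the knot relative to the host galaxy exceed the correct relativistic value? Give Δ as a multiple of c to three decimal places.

Galilean: u_cl = 0.633 + 0.969 = 1.6020.
Relativistic: u_rel = (0.633 + 0.969) / (1 + 0.633·0.969) = 1.6020/1.6134 = 0.9929.
Δ = 1.6020 − 0.9929 = 0.6091.
(The classical prediction exceeds c; the relativistic result does not.)

Δ = 0.609c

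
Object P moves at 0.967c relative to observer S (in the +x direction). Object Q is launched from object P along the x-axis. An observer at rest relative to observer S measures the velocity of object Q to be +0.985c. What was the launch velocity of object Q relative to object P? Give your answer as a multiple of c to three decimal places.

+0.379c

Invert the composition law: u' = (u − v)/(1 − uv/c²).
u' = (0.985 − 0.967) / (1 − (0.985)(0.967)) = 0.0180/0.0475 = 0.3789.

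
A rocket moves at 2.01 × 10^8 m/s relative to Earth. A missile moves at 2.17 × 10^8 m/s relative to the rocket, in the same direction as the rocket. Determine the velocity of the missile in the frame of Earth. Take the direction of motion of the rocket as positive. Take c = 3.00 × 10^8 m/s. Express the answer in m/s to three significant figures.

2.82 × 10^8 m/s

In units of c (dividing by 3.00 × 10^8 m/s): v = 0.670, u' = 0.723.
u = (u' + v)/(1 + u'v/c²):
u = (0.723 + 0.670) / (1 + 0.723·0.670) = 1.3933/1.4846 = 0.9385
(Galilean addition would give +1.393c, exceeding c.)
Converting back: u = 0.9385 × 3.00 × 10^8 m/s.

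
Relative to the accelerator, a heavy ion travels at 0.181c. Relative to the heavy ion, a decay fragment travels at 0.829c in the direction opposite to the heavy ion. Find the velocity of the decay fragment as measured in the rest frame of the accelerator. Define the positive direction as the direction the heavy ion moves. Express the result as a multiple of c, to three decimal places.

-0.762c

With v = 0.181 and u' = -0.829 (in units of c),
u = (u' + v)/(1 + u'v/c²):
u = (-0.829 + 0.181) / (1 + (-0.829)·0.181) = -0.6480/0.8500 = -0.7624
(Galilean addition would give -0.648c.)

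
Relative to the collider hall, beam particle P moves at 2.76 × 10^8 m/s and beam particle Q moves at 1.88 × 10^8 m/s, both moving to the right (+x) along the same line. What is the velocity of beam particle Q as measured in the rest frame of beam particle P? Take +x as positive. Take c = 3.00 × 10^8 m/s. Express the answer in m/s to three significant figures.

-2.08 × 10^8 m/s

β_A = 0.920, β_B = 0.627 (dividing each by c = 3.00 × 10^8 m/s).
Transform to A's frame with the inverse velocity-addition law: u' = (u − v)/(1 − uv/c²), taking u = β_B and v = β_A.
u' = (0.627 − 0.920) / (1 − (0.920)(0.627)) = -0.2933/0.4235 = -0.6927.
u' = -0.6927 × 3.00 × 10^8 m/s.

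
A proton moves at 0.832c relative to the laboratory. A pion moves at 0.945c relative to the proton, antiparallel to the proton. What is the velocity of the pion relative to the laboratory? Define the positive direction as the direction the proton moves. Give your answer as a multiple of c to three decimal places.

-0.529c

With v = 0.832 and u' = -0.945 (in units of c),
u = (u' + v)/(1 + u'v/c²):
u = (-0.945 + 0.832) / (1 + (-0.945)·0.832) = -0.1130/0.2138 = -0.5286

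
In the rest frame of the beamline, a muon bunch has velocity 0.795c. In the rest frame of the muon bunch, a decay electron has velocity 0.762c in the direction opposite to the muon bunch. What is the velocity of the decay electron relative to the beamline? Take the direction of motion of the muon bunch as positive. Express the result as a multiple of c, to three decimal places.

With v = 0.795 and u' = -0.762 (in units of c),
u = (u' + v)/(1 + u'v/c²):
u = (-0.762 + 0.795) / (1 + (-0.762)·0.795) = 0.0330/0.3942 = 0.0837
(Galilean addition would give +0.033c.)

+0.084c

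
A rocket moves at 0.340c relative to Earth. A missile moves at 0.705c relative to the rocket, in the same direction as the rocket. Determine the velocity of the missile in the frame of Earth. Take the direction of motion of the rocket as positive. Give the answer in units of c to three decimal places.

With v = 0.340 and u' = 0.705 (in units of c),
u = (u' + v)/(1 + u'v/c²):
u = (0.705 + 0.340) / (1 + 0.705·0.340) = 1.0450/1.2397 = 0.8429

0.843c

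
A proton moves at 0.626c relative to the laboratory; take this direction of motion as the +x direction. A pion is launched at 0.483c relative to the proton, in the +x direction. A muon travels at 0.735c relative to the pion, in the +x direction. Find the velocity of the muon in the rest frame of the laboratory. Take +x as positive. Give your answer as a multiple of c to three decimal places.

0.976c

Apply u = (u' + v)/(1 + u'v/c²) successively, working outward toward the laboratory.
Start: velocity of the proton relative to the laboratory = 0.6260c.
Compose with the pion (u' = 0.483 in the proton frame): u_1 = (0.483 + 0.626) / (1 + 0.483·0.626) = 1.1090/1.3024 = 0.8515.
Compose with the muon (u' = 0.735 in the pion frame): u_2 = (0.735 + 0.852) / (1 + 0.735·0.852) = 1.5865/1.6259 = 0.9758.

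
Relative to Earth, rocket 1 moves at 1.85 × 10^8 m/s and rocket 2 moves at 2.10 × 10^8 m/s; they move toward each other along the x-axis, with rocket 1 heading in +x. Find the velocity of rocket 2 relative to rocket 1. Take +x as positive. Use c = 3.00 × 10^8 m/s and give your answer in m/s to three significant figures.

β_A = 0.617, β_B = -0.700 (dividing each by c = 3.00 × 10^8 m/s).
Transform to A's frame with the inverse velocity-addition law: u' = (u − v)/(1 − uv/c²), taking u = β_B and v = β_A.
u' = (-0.700 − 0.617) / (1 − (0.617)(-0.700)) = -1.3167/1.4317 = -0.9197.
u' = -0.9197 × 3.00 × 10^8 m/s.

-2.76 × 10^8 m/s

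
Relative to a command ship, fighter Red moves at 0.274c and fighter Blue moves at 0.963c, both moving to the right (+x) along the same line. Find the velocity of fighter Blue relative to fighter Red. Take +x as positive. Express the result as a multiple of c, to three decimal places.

+0.936c

β_A = 0.274, β_B = 0.963.
Transform to A's frame with the inverse velocity-addition law: u' = (u − v)/(1 − uv/c²), taking u = β_B and v = β_A.
u' = (0.963 − 0.274) / (1 − (0.274)(0.963)) = 0.6890/0.7361 = 0.9360.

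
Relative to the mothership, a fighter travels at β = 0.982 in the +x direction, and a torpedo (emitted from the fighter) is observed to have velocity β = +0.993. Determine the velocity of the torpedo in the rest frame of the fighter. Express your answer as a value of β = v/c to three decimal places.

Invert the composition law: u' = (u − v)/(1 − uv/c²).
u' = (0.993 − 0.982) / (1 − (0.993)(0.982)) = 0.0110/0.0249 = 0.4422.

β = +0.442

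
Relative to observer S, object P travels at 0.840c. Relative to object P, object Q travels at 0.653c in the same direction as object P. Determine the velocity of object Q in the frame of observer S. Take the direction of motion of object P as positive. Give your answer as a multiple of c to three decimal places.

0.964c

With v = 0.840 and u' = 0.653 (in units of c),
u = (u' + v)/(1 + u'v/c²):
u = (0.653 + 0.840) / (1 + 0.653·0.840) = 1.4930/1.5485 = 0.9641
(Galilean addition would give +1.493c, exceeding c.)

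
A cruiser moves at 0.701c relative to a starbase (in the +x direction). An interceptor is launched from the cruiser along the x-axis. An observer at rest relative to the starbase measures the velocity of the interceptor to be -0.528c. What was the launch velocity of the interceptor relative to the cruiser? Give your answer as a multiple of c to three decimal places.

-0.897c

Invert the composition law: u' = (u − v)/(1 − uv/c²).
u' = (-0.528 − 0.701) / (1 − (-0.528)(0.701)) = -1.2290/1.3701 = -0.8970.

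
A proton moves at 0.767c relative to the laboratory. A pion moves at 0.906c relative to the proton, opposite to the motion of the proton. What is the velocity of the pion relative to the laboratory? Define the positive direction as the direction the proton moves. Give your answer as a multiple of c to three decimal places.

-0.456c

With v = 0.767 and u' = -0.906 (in units of c),
u = (u' + v)/(1 + u'v/c²):
u = (-0.906 + 0.767) / (1 + (-0.906)·0.767) = -0.1390/0.3051 = -0.4556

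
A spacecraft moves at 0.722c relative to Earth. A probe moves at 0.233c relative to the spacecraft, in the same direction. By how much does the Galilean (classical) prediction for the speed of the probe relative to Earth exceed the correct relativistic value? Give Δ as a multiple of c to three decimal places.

Δ = 0.138c

Galilean: u_cl = 0.233 + 0.722 = 0.9550.
Relativistic: u_rel = (0.233 + 0.722) / (1 + 0.233·0.722) = 0.9550/1.1682 = 0.8175.
Δ = 0.9550 − 0.8175 = 0.1375.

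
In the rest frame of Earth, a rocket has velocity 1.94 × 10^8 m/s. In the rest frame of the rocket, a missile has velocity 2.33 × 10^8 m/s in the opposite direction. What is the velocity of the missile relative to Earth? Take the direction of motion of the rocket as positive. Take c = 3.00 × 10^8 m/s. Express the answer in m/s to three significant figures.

-7.84 × 10^7 m/s

In units of c (dividing by 3.00 × 10^8 m/s): v = 0.647, u' = -0.777.
u = (u' + v)/(1 + u'v/c²):
u = (-0.777 + 0.647) / (1 + (-0.777)·0.647) = -0.1300/0.4978 = -0.2612
(Galilean addition would give -0.130c.)
Converting back: u = -0.2612 × 3.00 × 10^8 m/s.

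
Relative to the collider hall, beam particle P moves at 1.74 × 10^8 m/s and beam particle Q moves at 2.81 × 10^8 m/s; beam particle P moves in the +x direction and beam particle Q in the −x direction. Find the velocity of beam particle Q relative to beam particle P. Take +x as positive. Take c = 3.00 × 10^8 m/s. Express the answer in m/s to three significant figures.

-2.95 × 10^8 m/s

β_A = 0.580, β_B = -0.937 (dividing each by c = 3.00 × 10^8 m/s).
Transform to A's frame with the inverse velocity-addition law: u' = (u − v)/(1 − uv/c²), taking u = β_B and v = β_A.
u' = (-0.937 − 0.580) / (1 − (0.580)(-0.937)) = -1.5167/1.5433 = -0.9828.
u' = -0.9828 × 3.00 × 10^8 m/s.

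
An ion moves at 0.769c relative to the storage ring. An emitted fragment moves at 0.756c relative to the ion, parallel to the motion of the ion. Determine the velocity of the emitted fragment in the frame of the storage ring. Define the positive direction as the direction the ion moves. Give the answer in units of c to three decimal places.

0.964c

With v = 0.769 and u' = 0.756 (in units of c),
u = (u' + v)/(1 + u'v/c²):
u = (0.756 + 0.769) / (1 + 0.756·0.769) = 1.5250/1.5814 = 0.9644
(Galilean addition would give +1.525c, exceeding c.)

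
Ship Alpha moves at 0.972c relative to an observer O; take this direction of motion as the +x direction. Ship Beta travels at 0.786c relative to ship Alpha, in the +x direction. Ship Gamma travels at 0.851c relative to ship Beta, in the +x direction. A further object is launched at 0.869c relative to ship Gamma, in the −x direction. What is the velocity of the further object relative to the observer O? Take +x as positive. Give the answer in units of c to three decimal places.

Apply u = (u' + v)/(1 + u'v/c²) successively, working outward toward the observer O.
Start: velocity of ship Alpha relative to the observer O = 0.9720c.
Compose with ship Beta (u' = 0.786 in ship Alpha frame): u_1 = (0.786 + 0.972) / (1 + 0.786·0.972) = 1.7580/1.7640 = 0.9966.
Compose with ship Gamma (u' = 0.851 in ship Beta frame): u_2 = (0.851 + 0.997) / (1 + 0.851·0.997) = 1.8476/1.8481 = 0.9997.
Compose with the further object (u' = -0.869 in ship Gamma frame): u_3 = (-0.869 + 1.000) / (1 + (-0.869)·1.000) = 0.1307/0.1312 = 0.9961.

+0.996c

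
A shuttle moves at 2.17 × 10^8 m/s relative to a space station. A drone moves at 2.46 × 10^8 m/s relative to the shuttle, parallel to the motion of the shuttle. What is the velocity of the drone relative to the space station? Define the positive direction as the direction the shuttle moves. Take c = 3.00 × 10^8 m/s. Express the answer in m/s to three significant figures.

In units of c (dividing by 3.00 × 10^8 m/s): v = 0.723, u' = 0.820.
u = (u' + v)/(1 + u'v/c²):
u = (0.820 + 0.723) / (1 + 0.820·0.723) = 1.5433/1.5931 = 0.9687
(Galilean addition would give +1.543c, exceeding c.)
Converting back: u = 0.9687 × 3.00 × 10^8 m/s.

2.91 × 10^8 m/s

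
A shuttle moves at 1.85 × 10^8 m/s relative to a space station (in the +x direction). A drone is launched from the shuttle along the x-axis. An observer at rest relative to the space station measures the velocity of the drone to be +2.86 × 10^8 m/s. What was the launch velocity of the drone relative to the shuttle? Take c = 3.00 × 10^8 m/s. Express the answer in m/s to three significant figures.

v = 0.617c, u = 0.953c.
Invert the composition law: u' = (u − v)/(1 − uv/c²).
u' = (0.953 − 0.617) / (1 − (0.953)(0.617)) = 0.3367/0.4121 = 0.8169.
u' = 0.8169 × 3.00 × 10^8 m/s.

+2.45 × 10^8 m/s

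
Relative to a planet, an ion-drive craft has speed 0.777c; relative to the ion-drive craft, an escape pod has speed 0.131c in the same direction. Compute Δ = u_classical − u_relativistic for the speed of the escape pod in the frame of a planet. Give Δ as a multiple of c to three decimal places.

Galilean: u_cl = 0.131 + 0.777 = 0.9080.
Relativistic: u_rel = (0.131 + 0.777) / (1 + 0.131·0.777) = 0.9080/1.1018 = 0.8241.
Δ = 0.9080 − 0.8241 = 0.0839.

Δ = 0.084c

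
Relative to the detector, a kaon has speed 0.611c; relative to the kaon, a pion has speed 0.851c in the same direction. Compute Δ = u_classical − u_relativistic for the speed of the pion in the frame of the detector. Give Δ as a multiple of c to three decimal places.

Δ = 0.500c

Galilean: u_cl = 0.851 + 0.611 = 1.4620.
Relativistic: u_rel = (0.851 + 0.611) / (1 + 0.851·0.611) = 1.4620/1.5200 = 0.9619.
Δ = 1.4620 − 0.9619 = 0.5001.
(The classical prediction exceeds c; the relativistic result does not.)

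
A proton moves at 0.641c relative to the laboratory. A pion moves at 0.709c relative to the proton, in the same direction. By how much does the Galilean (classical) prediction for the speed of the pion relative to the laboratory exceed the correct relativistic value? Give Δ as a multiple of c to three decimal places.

Galilean: u_cl = 0.709 + 0.641 = 1.3500.
Relativistic: u_rel = (0.709 + 0.641) / (1 + 0.709·0.641) = 1.3500/1.4545 = 0.9282.
Δ = 1.3500 − 0.9282 = 0.4218.
(The classical prediction exceeds c; the relativistic result does not.)

Δ = 0.422c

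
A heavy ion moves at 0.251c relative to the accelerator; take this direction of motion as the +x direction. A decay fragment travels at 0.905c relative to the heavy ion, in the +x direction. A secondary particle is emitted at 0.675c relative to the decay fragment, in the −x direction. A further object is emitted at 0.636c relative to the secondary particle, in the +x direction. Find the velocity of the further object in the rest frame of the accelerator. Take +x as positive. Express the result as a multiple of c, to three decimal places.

+0.934c

Apply u = (u' + v)/(1 + u'v/c²) successively, working outward toward the accelerator.
Start: velocity of the heavy ion relative to the accelerator = 0.2510c.
Compose with the decay fragment (u' = 0.905 in the heavy ion frame): u_1 = (0.905 + 0.251) / (1 + 0.905·0.251) = 1.1560/1.2272 = 0.9420.
Compose with the secondary particle (u' = -0.675 in the decay fragment frame): u_2 = (-0.675 + 0.942) / (1 + (-0.675)·0.942) = 0.2670/0.3641 = 0.7333.
Compose with the further object (u' = 0.636 in the secondary particle frame): u_3 = (0.636 + 0.733) / (1 + 0.636·0.733) = 1.3693/1.4664 = 0.9338.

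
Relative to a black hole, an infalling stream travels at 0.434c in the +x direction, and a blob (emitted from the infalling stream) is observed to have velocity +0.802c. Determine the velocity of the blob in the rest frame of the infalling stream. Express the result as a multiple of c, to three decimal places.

+0.564c

Invert the composition law: u' = (u − v)/(1 − uv/c²).
u' = (0.802 − 0.434) / (1 − (0.802)(0.434)) = 0.3680/0.6519 = 0.5645.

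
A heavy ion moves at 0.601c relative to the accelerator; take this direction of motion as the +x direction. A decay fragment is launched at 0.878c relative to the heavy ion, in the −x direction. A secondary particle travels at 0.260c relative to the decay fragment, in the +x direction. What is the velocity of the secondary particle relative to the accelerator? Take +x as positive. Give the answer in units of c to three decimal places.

-0.385c

Apply u = (u' + v)/(1 + u'v/c²) successively, working outward toward the accelerator.
Start: velocity of the heavy ion relative to the accelerator = 0.6010c.
Compose with the decay fragment (u' = -0.878 in the heavy ion frame): u_1 = (-0.878 + 0.601) / (1 + (-0.878)·0.601) = -0.2770/0.4723 = -0.5865.
Compose with the secondary particle (u' = 0.260 in the decay fragment frame): u_2 = (0.260 + (-0.586)) / (1 + 0.260·(-0.586)) = -0.3265/0.8475 = -0.3852.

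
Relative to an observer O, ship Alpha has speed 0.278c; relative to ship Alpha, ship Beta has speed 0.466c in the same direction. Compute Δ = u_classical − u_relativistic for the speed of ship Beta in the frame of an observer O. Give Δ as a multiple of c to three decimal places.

Galilean: u_cl = 0.466 + 0.278 = 0.7440.
Relativistic: u_rel = (0.466 + 0.278) / (1 + 0.466·0.278) = 0.7440/1.1295 = 0.6587.
Δ = 0.7440 − 0.6587 = 0.0853.

Δ = 0.085c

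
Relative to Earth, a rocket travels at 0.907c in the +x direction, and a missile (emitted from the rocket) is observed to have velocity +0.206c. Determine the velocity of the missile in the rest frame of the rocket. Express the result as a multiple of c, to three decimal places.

Invert the composition law: u' = (u − v)/(1 − uv/c²).
u' = (0.206 − 0.907) / (1 − (0.206)(0.907)) = -0.7010/0.8132 = -0.8621.

-0.862c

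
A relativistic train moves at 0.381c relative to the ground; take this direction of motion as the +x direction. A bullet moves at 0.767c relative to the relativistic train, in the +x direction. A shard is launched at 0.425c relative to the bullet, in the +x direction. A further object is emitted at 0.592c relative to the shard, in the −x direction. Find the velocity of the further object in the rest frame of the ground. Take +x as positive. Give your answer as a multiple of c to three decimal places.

+0.830c

Apply u = (u' + v)/(1 + u'v/c²) successively, working outward toward the ground.
Start: velocity of the relativistic train relative to the ground = 0.3810c.
Compose with the bullet (u' = 0.767 in the relativistic train frame): u_1 = (0.767 + 0.381) / (1 + 0.767·0.381) = 1.1480/1.2922 = 0.8884.
Compose with the shard (u' = 0.425 in the bullet frame): u_2 = (0.425 + 0.888) / (1 + 0.425·0.888) = 1.3134/1.3776 = 0.9534.
Compose with the further object (u' = -0.592 in the shard frame): u_3 = (-0.592 + 0.953) / (1 + (-0.592)·0.953) = 0.3614/0.4356 = 0.8297.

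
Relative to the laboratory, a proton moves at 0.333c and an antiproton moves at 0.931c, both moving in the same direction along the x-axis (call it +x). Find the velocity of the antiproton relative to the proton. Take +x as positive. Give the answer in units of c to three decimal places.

+0.867c

β_A = 0.333, β_B = 0.931.
Transform to A's frame with the inverse velocity-addition law: u' = (u − v)/(1 − uv/c²), taking u = β_B and v = β_A.
u' = (0.931 − 0.333) / (1 − (0.333)(0.931)) = 0.5980/0.6900 = 0.8667.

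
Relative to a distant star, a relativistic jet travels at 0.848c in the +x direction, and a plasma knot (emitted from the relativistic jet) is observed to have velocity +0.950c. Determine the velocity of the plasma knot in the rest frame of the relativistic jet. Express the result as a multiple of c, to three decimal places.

+0.525c

Invert the composition law: u' = (u − v)/(1 − uv/c²).
u' = (0.950 − 0.848) / (1 − (0.950)(0.848)) = 0.1020/0.1944 = 0.5247.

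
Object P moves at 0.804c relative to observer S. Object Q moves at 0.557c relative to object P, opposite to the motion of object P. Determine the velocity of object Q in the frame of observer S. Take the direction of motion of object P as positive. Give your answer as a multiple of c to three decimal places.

With v = 0.804 and u' = -0.557 (in units of c),
u = (u' + v)/(1 + u'v/c²):
u = (-0.557 + 0.804) / (1 + (-0.557)·0.804) = 0.2470/0.5522 = 0.4473

+0.447c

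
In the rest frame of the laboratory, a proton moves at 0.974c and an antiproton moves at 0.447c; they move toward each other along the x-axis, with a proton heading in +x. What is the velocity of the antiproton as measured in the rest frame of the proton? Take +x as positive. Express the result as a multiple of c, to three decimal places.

-0.990c

β_A = 0.974, β_B = -0.447.
Transform to A's frame with the inverse velocity-addition law: u' = (u − v)/(1 − uv/c²), taking u = β_B and v = β_A.
u' = (-0.447 − 0.974) / (1 − (0.974)(-0.447)) = -1.4210/1.4354 = -0.9900.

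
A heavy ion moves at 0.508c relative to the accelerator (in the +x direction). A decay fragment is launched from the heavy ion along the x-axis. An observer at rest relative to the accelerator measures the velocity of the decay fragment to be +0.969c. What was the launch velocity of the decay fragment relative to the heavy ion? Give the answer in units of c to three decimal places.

Invert the composition law: u' = (u − v)/(1 − uv/c²).
u' = (0.969 − 0.508) / (1 − (0.969)(0.508)) = 0.4610/0.5077 = 0.9079.

+0.908c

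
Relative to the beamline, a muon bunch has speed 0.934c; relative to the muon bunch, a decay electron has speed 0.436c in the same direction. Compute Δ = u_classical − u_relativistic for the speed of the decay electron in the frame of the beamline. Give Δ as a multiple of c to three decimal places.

Δ = 0.396c

Galilean: u_cl = 0.436 + 0.934 = 1.3700.
Relativistic: u_rel = (0.436 + 0.934) / (1 + 0.436·0.934) = 1.3700/1.4072 = 0.9735.
Δ = 1.3700 − 0.9735 = 0.3965.
(The classical prediction exceeds c; the relativistic result does not.)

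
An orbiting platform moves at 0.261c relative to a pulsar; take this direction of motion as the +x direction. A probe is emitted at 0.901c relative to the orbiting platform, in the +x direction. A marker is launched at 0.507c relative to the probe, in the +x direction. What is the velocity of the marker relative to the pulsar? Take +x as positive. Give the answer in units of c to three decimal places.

Apply u = (u' + v)/(1 + u'v/c²) successively, working outward toward the pulsar.
Start: velocity of the orbiting platform relative to the pulsar = 0.2610c.
Compose with the probe (u' = 0.901 in the orbiting platform frame): u_1 = (0.901 + 0.261) / (1 + 0.901·0.261) = 1.1620/1.2352 = 0.9408.
Compose with the marker (u' = 0.507 in the probe frame): u_2 = (0.507 + 0.941) / (1 + 0.507·0.941) = 1.4478/1.4770 = 0.9802.

0.980c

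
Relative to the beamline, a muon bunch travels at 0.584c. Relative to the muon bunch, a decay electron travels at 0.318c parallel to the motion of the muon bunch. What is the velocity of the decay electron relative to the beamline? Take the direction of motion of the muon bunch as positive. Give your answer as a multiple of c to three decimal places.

With v = 0.584 and u' = 0.318 (in units of c),
u = (u' + v)/(1 + u'v/c²):
u = (0.318 + 0.584) / (1 + 0.318·0.584) = 0.9020/1.1857 = 0.7607
(Galilean addition would give +0.902c.)

0.761c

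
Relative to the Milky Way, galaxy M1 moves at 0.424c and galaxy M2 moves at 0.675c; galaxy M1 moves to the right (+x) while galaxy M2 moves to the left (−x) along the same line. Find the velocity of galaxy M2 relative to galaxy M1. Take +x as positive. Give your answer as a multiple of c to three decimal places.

β_A = 0.424, β_B = -0.675.
Transform to A's frame with the inverse velocity-addition law: u' = (u − v)/(1 − uv/c²), taking u = β_B and v = β_A.
u' = (-0.675 − 0.424) / (1 − (0.424)(-0.675)) = -1.0990/1.2862 = -0.8545.

-0.854c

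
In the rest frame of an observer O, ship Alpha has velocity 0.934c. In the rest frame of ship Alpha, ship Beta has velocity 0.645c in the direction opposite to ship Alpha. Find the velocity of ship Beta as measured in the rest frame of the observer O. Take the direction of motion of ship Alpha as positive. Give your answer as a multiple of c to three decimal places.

With v = 0.934 and u' = -0.645 (in units of c),
u = (u' + v)/(1 + u'v/c²):
u = (-0.645 + 0.934) / (1 + (-0.645)·0.934) = 0.2890/0.3976 = 0.7269
(Galilean addition would give +0.289c.)

+0.727c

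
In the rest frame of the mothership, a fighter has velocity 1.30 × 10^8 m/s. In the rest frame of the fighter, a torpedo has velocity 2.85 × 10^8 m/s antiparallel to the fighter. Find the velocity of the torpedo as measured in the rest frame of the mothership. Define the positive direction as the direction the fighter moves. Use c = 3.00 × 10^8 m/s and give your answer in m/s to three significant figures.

-2.63 × 10^8 m/s

In units of c (dividing by 3.00 × 10^8 m/s): v = 0.433, u' = -0.950.
u = (u' + v)/(1 + u'v/c²):
u = (-0.950 + 0.433) / (1 + (-0.950)·0.433) = -0.5167/0.5883 = -0.8782
Converting back: u = -0.8782 × 3.00 × 10^8 m/s.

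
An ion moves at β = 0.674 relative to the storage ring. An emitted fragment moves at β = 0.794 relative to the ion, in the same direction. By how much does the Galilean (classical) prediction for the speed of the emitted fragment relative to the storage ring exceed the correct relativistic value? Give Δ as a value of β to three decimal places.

Galilean: u_cl = 0.794 + 0.674 = 1.4680.
Relativistic: u_rel = (0.794 + 0.674) / (1 + 0.794·0.674) = 1.4680/1.5352 = 0.9563.
Δ = 1.4680 − 0.9563 = 0.5117.
(The classical prediction exceeds c; the relativistic result does not.)

Δ = 0.512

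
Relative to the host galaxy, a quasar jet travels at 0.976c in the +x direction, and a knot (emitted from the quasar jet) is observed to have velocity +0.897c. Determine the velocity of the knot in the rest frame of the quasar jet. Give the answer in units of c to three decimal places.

Invert the composition law: u' = (u − v)/(1 − uv/c²).
u' = (0.897 − 0.976) / (1 − (0.897)(0.976)) = -0.0790/0.1245 = -0.6344.

-0.634c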